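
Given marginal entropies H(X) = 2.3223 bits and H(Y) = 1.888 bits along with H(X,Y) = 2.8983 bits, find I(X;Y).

I(X;Y) = H(X) + H(Y) - H(X,Y)
I(X;Y) = 2.3223 + 1.888 - 2.8983 = 1.312 bits


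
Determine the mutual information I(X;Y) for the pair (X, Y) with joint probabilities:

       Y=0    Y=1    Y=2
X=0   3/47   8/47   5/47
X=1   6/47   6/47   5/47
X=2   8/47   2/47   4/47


H(X) = 1.5803, H(Y) = 1.5803, H(X,Y) = 3.0654
I(X;Y) = H(X) + H(Y) - H(X,Y) = 0.0953 bits


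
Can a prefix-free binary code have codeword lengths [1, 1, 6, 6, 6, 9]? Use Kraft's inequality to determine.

Kraft inequality: Σ 2^(-l_i) ≤ 1 for prefix-free code
Calculating: 2^(-1) + 2^(-1) + 2^(-6) + 2^(-6) + 2^(-6) + 2^(-9)
= 0.5 + 0.5 + 0.015625 + 0.015625 + 0.015625 + 0.001953125
= 1.0488
Since 1.0488 > 1, prefix-free code does not exist


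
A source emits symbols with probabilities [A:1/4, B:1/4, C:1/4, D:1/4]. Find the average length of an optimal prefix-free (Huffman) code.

Huffman tree construction:
Combine smallest probabilities repeatedly
Resulting codes:
  A: 00 (length 2)
  B: 01 (length 2)
  C: 10 (length 2)
  D: 11 (length 2)
Average length = Σ p(s) × length(s) = 2.0000 bits


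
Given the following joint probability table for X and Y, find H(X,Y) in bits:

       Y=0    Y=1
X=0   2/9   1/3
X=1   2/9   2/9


H(X,Y) = -Σ p(x,y) log₂ p(x,y)
  p(0,0)=2/9: -0.2222 × log₂(0.2222) = 0.4822
  p(0,1)=1/3: -0.3333 × log₂(0.3333) = 0.5283
  p(1,0)=2/9: -0.2222 × log₂(0.2222) = 0.4822
  p(1,1)=2/9: -0.2222 × log₂(0.2222) = 0.4822
H(X,Y) = 1.9749 bits


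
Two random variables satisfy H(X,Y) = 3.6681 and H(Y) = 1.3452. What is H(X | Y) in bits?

Chain rule: H(X,Y) = H(X|Y) + H(Y)
H(X|Y) = H(X,Y) - H(Y) = 3.6681 - 1.3452 = 2.3229 bits


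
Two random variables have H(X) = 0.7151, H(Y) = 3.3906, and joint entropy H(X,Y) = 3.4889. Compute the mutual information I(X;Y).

I(X;Y) = H(X) + H(Y) - H(X,Y)
I(X;Y) = 0.7151 + 3.3906 - 3.4889 = 0.6168 bits


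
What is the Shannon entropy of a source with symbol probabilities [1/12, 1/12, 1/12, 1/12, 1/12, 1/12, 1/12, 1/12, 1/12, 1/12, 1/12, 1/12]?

H(X) = -Σ p(x) log₂ p(x)
  -1/12 × log₂(1/12) = 0.2987
  -1/12 × log₂(1/12) = 0.2987
  -1/12 × log₂(1/12) = 0.2987
  -1/12 × log₂(1/12) = 0.2987
  -1/12 × log₂(1/12) = 0.2987
  -1/12 × log₂(1/12) = 0.2987
  -1/12 × log₂(1/12) = 0.2987
  -1/12 × log₂(1/12) = 0.2987
  -1/12 × log₂(1/12) = 0.2987
  -1/12 × log₂(1/12) = 0.2987
  -1/12 × log₂(1/12) = 0.2987
  -1/12 × log₂(1/12) = 0.2987
H(X) = 3.5850 bits


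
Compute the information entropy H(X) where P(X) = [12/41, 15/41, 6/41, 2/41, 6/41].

H(X) = -Σ p(x) log₂ p(x)
  -12/41 × log₂(12/41) = 0.5188
  -15/41 × log₂(15/41) = 0.5307
  -6/41 × log₂(6/41) = 0.4057
  -2/41 × log₂(2/41) = 0.2126
  -6/41 × log₂(6/41) = 0.4057
H(X) = 2.0736 bits


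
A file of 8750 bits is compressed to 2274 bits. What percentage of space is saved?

Space savings = (1 - Compressed/Original) × 100%
= (1 - 2274/8750) × 100%
= 74.01%


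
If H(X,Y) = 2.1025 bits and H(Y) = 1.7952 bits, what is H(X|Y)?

Chain rule: H(X,Y) = H(X|Y) + H(Y)
H(X|Y) = H(X,Y) - H(Y) = 2.1025 - 1.7952 = 0.3073 bits


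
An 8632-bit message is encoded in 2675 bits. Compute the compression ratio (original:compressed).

Compression ratio = Original / Compressed
= 8632 / 2675 = 3.23:1


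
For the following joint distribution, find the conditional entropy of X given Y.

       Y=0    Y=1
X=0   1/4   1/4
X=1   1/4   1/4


H(X|Y) = Σ_y p(y) H(X|Y=y)
  p(Y=0) = 1/2, H(X|Y=0) = 1.0000
  p(Y=1) = 1/2, H(X|Y=1) = 1.0000
H(X|Y) = 0.5000×1.0000 + 0.5000×1.0000 = 1.0000 bits


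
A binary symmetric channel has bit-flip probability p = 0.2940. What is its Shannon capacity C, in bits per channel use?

For BSC with error probability p:
C = 1 - H(p) where H(p) is binary entropy
H(0.2940) = -0.2940 × log₂(0.2940) - 0.7060 × log₂(0.7060)
H(p) = 0.8738
C = 1 - 0.8738 = 0.1262 bits/use


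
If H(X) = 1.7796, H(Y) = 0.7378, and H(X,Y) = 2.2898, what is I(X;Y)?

I(X;Y) = H(X) + H(Y) - H(X,Y)
I(X;Y) = 1.7796 + 0.7378 - 2.2898 = 0.2276 bits


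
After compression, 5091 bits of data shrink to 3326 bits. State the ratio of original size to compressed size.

Compression ratio = Original / Compressed
= 5091 / 3326 = 1.53:1


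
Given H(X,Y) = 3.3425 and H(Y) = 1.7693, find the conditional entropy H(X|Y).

Chain rule: H(X,Y) = H(X|Y) + H(Y)
H(X|Y) = H(X,Y) - H(Y) = 3.3425 - 1.7693 = 1.5732 bits


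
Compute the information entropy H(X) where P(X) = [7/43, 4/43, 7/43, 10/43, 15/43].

H(X) = -Σ p(x) log₂ p(x)
  -7/43 × log₂(7/43) = 0.4263
  -4/43 × log₂(4/43) = 0.3187
  -7/43 × log₂(7/43) = 0.4263
  -10/43 × log₂(10/43) = 0.4894
  -15/43 × log₂(15/43) = 0.5300
H(X) = 2.1908 bits


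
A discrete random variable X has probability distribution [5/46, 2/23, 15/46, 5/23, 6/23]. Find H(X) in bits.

H(X) = -Σ p(x) log₂ p(x)
  -5/46 × log₂(5/46) = 0.3480
  -2/23 × log₂(2/23) = 0.3064
  -15/46 × log₂(15/46) = 0.5272
  -5/23 × log₂(5/23) = 0.4786
  -6/23 × log₂(6/23) = 0.5057
H(X) = 2.1659 bits


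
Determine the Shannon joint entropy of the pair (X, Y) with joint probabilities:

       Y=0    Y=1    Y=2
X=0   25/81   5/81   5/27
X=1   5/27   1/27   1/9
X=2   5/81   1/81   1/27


H(X,Y) = -Σ p(x,y) log₂ p(x,y)
  p(0,0)=25/81: -0.3086 × log₂(0.3086) = 0.5235
  p(0,1)=5/81: -0.0617 × log₂(0.0617) = 0.2480
  p(0,2)=5/27: -0.1852 × log₂(0.1852) = 0.4505
  p(1,0)=5/27: -0.1852 × log₂(0.1852) = 0.4505
  p(1,1)=1/27: -0.0370 × log₂(0.0370) = 0.1761
  p(1,2)=1/9: -0.1111 × log₂(0.1111) = 0.3522
  p(2,0)=5/81: -0.0617 × log₂(0.0617) = 0.2480
  p(2,1)=1/81: -0.0123 × log₂(0.0123) = 0.0783
  p(2,2)=1/27: -0.0370 × log₂(0.0370) = 0.1761
H(X,Y) = 2.7033 bits


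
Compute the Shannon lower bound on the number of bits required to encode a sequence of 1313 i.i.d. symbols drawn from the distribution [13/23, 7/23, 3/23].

Entropy H = 1.3709 bits/symbol
Minimum bits = H × n = 1.3709 × 1313
= 1799.94 bits


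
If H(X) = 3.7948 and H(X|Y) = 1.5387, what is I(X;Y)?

I(X;Y) = H(X) - H(X|Y)
I(X;Y) = 3.7948 - 1.5387 = 2.2561 bits


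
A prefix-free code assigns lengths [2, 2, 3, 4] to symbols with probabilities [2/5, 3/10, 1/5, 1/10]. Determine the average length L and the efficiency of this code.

Average length L = Σ p_i × l_i = 2.4000 bits
Entropy H = 1.8464 bits
Efficiency η = H/L × 100% = 76.93%


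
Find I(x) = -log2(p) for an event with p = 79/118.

Information content I(x) = -log₂(p(x))
I = -log₂(79/118) = -log₂(0.6695)
I = 0.5789 bits


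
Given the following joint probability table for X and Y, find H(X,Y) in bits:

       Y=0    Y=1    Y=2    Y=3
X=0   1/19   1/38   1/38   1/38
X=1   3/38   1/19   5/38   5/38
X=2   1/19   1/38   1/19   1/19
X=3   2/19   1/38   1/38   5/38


H(X,Y) = -Σ p(x,y) log₂ p(x,y)
  p(0,0)=1/19: -0.0526 × log₂(0.0526) = 0.2236
  p(0,1)=1/38: -0.0263 × log₂(0.0263) = 0.1381
  p(0,2)=1/38: -0.0263 × log₂(0.0263) = 0.1381
  p(0,3)=1/38: -0.0263 × log₂(0.0263) = 0.1381
  p(1,0)=3/38: -0.0789 × log₂(0.0789) = 0.2892
  p(1,1)=1/19: -0.0526 × log₂(0.0526) = 0.2236
  p(1,2)=5/38: -0.1316 × log₂(0.1316) = 0.3850
  p(1,3)=5/38: -0.1316 × log₂(0.1316) = 0.3850
  p(2,0)=1/19: -0.0526 × log₂(0.0526) = 0.2236
  p(2,1)=1/38: -0.0263 × log₂(0.0263) = 0.1381
  p(2,2)=1/19: -0.0526 × log₂(0.0526) = 0.2236
  p(2,3)=1/19: -0.0526 × log₂(0.0526) = 0.2236
  p(3,0)=2/19: -0.1053 × log₂(0.1053) = 0.3419
  p(3,1)=1/38: -0.0263 × log₂(0.0263) = 0.1381
  p(3,2)=1/38: -0.0263 × log₂(0.0263) = 0.1381
  p(3,3)=5/38: -0.1316 × log₂(0.1316) = 0.3850
H(X,Y) = 3.7326 bits


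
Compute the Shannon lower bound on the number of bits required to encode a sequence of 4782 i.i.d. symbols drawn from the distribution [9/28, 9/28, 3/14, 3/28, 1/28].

Entropy H = 2.0458 bits/symbol
Minimum bits = H × n = 2.0458 × 4782
= 9783.05 bits


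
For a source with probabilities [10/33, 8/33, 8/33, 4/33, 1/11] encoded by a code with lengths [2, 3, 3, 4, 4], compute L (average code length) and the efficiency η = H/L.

Average length L = Σ p_i × l_i = 2.9091 bits
Entropy H = 2.1967 bits
Efficiency η = H/L × 100% = 75.51%


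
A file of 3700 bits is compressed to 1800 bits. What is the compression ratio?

Compression ratio = Original / Compressed
= 3700 / 1800 = 2.06:1


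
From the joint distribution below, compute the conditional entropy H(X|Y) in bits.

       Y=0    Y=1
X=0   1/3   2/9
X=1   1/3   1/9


H(X|Y) = Σ_y p(y) H(X|Y=y)
  p(Y=0) = 2/3, H(X|Y=0) = 1.0000
  p(Y=1) = 1/3, H(X|Y=1) = 0.9183
H(X|Y) = 0.6667×1.0000 + 0.3333×0.9183 = 0.9728 bits


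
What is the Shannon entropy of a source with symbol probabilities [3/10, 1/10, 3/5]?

H(X) = -Σ p(x) log₂ p(x)
  -3/10 × log₂(3/10) = 0.5211
  -1/10 × log₂(1/10) = 0.3322
  -3/5 × log₂(3/5) = 0.4422
H(X) = 1.2955 bits


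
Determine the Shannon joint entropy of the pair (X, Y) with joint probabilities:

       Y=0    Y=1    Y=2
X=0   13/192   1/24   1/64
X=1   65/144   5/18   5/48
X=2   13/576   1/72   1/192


H(X,Y) = -Σ p(x,y) log₂ p(x,y)
  p(0,0)=13/192: -0.0677 × log₂(0.0677) = 0.2630
  p(0,1)=1/24: -0.0417 × log₂(0.0417) = 0.1910
  p(0,2)=1/64: -0.0156 × log₂(0.0156) = 0.0938
  p(1,0)=65/144: -0.4514 × log₂(0.4514) = 0.5180
  p(1,1)=5/18: -0.2778 × log₂(0.2778) = 0.5133
  p(1,2)=5/48: -0.1042 × log₂(0.1042) = 0.3399
  p(2,0)=13/576: -0.0226 × log₂(0.0226) = 0.1234
  p(2,1)=1/72: -0.0139 × log₂(0.0139) = 0.0857
  p(2,2)=1/192: -0.0052 × log₂(0.0052) = 0.0395
H(X,Y) = 2.1677 bits


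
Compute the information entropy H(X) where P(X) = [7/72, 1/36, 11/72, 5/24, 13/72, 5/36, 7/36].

H(X) = -Σ p(x) log₂ p(x)
  -7/72 × log₂(7/72) = 0.3269
  -1/36 × log₂(1/36) = 0.1436
  -11/72 × log₂(11/72) = 0.4141
  -5/24 × log₂(5/24) = 0.4715
  -13/72 × log₂(13/72) = 0.4459
  -5/36 × log₂(5/36) = 0.3956
  -7/36 × log₂(7/36) = 0.4594
H(X) = 2.6569 bits


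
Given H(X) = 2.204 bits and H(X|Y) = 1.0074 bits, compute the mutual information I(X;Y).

I(X;Y) = H(X) - H(X|Y)
I(X;Y) = 2.204 - 1.0074 = 1.1966 bits


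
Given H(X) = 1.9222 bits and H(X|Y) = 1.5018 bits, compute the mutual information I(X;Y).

I(X;Y) = H(X) - H(X|Y)
I(X;Y) = 1.9222 - 1.5018 = 0.4204 bits


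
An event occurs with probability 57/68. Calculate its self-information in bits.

Information content I(x) = -log₂(p(x))
I = -log₂(57/68) = -log₂(0.8382)
I = 0.2546 bits


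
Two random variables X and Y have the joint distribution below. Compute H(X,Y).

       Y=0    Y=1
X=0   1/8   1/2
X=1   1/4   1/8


H(X,Y) = -Σ p(x,y) log₂ p(x,y)
  p(0,0)=1/8: -0.1250 × log₂(0.1250) = 0.3750
  p(0,1)=1/2: -0.5000 × log₂(0.5000) = 0.5000
  p(1,0)=1/4: -0.2500 × log₂(0.2500) = 0.5000
  p(1,1)=1/8: -0.1250 × log₂(0.1250) = 0.3750
H(X,Y) = 1.7500 bits


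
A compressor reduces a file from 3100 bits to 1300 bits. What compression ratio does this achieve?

Compression ratio = Original / Compressed
= 3100 / 1300 = 2.38:1


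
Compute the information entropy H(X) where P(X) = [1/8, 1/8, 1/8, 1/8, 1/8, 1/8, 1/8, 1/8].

H(X) = -Σ p(x) log₂ p(x)
  -1/8 × log₂(1/8) = 0.3750
  -1/8 × log₂(1/8) = 0.3750
  -1/8 × log₂(1/8) = 0.3750
  -1/8 × log₂(1/8) = 0.3750
  -1/8 × log₂(1/8) = 0.3750
  -1/8 × log₂(1/8) = 0.3750
  -1/8 × log₂(1/8) = 0.3750
  -1/8 × log₂(1/8) = 0.3750
H(X) = 3.0000 bits


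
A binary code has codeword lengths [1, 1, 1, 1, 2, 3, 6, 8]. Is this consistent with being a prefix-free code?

Kraft inequality: Σ 2^(-l_i) ≤ 1 for prefix-free code
Calculating: 2^(-1) + 2^(-1) + 2^(-1) + 2^(-1) + 2^(-2) + 2^(-3) + 2^(-6) + 2^(-8)
= 0.5 + 0.5 + 0.5 + 0.5 + 0.25 + 0.125 + 0.015625 + 0.00390625
= 2.3945
Since 2.3945 > 1, prefix-free code does not exist


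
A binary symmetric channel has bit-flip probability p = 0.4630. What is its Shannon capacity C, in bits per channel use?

For BSC with error probability p:
C = 1 - H(p) where H(p) is binary entropy
H(0.4630) = -0.4630 × log₂(0.4630) - 0.5370 × log₂(0.5370)
H(p) = 0.9960
C = 1 - 0.9960 = 0.0040 bits/use


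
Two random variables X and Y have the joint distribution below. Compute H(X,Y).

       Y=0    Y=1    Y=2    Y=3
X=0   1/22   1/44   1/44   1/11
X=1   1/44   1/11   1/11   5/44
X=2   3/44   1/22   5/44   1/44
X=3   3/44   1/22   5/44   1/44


H(X,Y) = -Σ p(x,y) log₂ p(x,y)
  p(0,0)=1/22: -0.0455 × log₂(0.0455) = 0.2027
  p(0,1)=1/44: -0.0227 × log₂(0.0227) = 0.1241
  p(0,2)=1/44: -0.0227 × log₂(0.0227) = 0.1241
  p(0,3)=1/11: -0.0909 × log₂(0.0909) = 0.3145
  p(1,0)=1/44: -0.0227 × log₂(0.0227) = 0.1241
  p(1,1)=1/11: -0.0909 × log₂(0.0909) = 0.3145
  p(1,2)=1/11: -0.0909 × log₂(0.0909) = 0.3145
  p(1,3)=5/44: -0.1136 × log₂(0.1136) = 0.3565
  p(2,0)=3/44: -0.0682 × log₂(0.0682) = 0.2642
  p(2,1)=1/22: -0.0455 × log₂(0.0455) = 0.2027
  p(2,2)=5/44: -0.1136 × log₂(0.1136) = 0.3565
  p(2,3)=1/44: -0.0227 × log₂(0.0227) = 0.1241
  p(3,0)=3/44: -0.0682 × log₂(0.0682) = 0.2642
  p(3,1)=1/22: -0.0455 × log₂(0.0455) = 0.2027
  p(3,2)=5/44: -0.1136 × log₂(0.1136) = 0.3565
  p(3,3)=1/44: -0.0227 × log₂(0.0227) = 0.1241
H(X,Y) = 3.7699 bits


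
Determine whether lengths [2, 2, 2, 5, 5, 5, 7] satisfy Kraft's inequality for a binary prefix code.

Kraft inequality: Σ 2^(-l_i) ≤ 1 for prefix-free code
Calculating: 2^(-2) + 2^(-2) + 2^(-2) + 2^(-5) + 2^(-5) + 2^(-5) + 2^(-7)
= 0.25 + 0.25 + 0.25 + 0.03125 + 0.03125 + 0.03125 + 0.0078125
= 0.8516
Since 0.8516 ≤ 1, prefix-free code exists


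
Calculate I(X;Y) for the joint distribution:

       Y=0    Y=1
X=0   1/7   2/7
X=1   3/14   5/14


H(X) = 0.9852, H(Y) = 0.9403, H(X,Y) = 1.9242
I(X;Y) = H(X) + H(Y) - H(X,Y) = 0.0013 bits


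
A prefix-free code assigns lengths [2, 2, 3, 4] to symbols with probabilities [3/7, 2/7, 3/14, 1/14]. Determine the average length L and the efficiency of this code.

Average length L = Σ p_i × l_i = 2.3571 bits
Entropy H = 1.7885 bits
Efficiency η = H/L × 100% = 75.87%


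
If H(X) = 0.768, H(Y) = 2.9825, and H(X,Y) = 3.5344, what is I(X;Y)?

I(X;Y) = H(X) + H(Y) - H(X,Y)
I(X;Y) = 0.768 + 2.9825 - 3.5344 = 0.2161 bits


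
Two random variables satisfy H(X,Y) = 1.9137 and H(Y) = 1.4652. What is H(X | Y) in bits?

Chain rule: H(X,Y) = H(X|Y) + H(Y)
H(X|Y) = H(X,Y) - H(Y) = 1.9137 - 1.4652 = 0.4485 bits


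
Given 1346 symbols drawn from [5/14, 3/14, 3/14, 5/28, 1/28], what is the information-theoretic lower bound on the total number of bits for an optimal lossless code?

Entropy H = 2.0985 bits/symbol
Minimum bits = H × n = 2.0985 × 1346
= 2824.56 bits


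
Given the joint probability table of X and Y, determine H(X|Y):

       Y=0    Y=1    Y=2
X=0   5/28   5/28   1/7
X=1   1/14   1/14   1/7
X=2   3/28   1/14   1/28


H(X|Y) = Σ_y p(y) H(X|Y=y)
  p(Y=0) = 5/14, H(X|Y=0) = 1.4855
  p(Y=1) = 9/28, H(X|Y=1) = 1.4355
  p(Y=2) = 9/28, H(X|Y=2) = 1.3921
H(X|Y) = 0.3571×1.4855 + 0.3214×1.4355 + 0.3214×1.3921 = 1.4394 bits


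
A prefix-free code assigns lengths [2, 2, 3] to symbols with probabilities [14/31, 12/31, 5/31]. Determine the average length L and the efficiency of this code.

Average length L = Σ p_i × l_i = 2.1613 bits
Entropy H = 1.4725 bits
Efficiency η = H/L × 100% = 68.13%


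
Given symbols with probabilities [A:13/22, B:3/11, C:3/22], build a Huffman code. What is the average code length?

Huffman tree construction:
Combine smallest probabilities repeatedly
Resulting codes:
  A: 1 (length 1)
  B: 01 (length 2)
  C: 00 (length 2)
Average length = Σ p(s) × length(s) = 1.4091 bits


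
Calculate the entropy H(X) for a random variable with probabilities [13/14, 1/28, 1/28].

H(X) = -Σ p(x) log₂ p(x)
  -13/14 × log₂(13/14) = 0.0993
  -1/28 × log₂(1/28) = 0.1717
  -1/28 × log₂(1/28) = 0.1717
H(X) = 0.4427 bits


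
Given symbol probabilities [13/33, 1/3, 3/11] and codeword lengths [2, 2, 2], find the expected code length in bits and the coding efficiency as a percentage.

Average length L = Σ p_i × l_i = 2.0000 bits
Entropy H = 1.5690 bits
Efficiency η = H/L × 100% = 78.45%


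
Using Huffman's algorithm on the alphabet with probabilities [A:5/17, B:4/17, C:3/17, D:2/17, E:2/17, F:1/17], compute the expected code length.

Huffman tree construction:
Combine smallest probabilities repeatedly
Resulting codes:
  A: 10 (length 2)
  B: 01 (length 2)
  C: 111 (length 3)
  D: 001 (length 3)
  E: 110 (length 3)
  F: 000 (length 3)
Average length = Σ p(s) × length(s) = 2.4706 bits


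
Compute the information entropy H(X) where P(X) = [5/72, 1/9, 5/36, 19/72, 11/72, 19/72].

H(X) = -Σ p(x) log₂ p(x)
  -5/72 × log₂(5/72) = 0.2672
  -1/9 × log₂(1/9) = 0.3522
  -5/36 × log₂(5/36) = 0.3956
  -19/72 × log₂(19/72) = 0.5072
  -11/72 × log₂(11/72) = 0.4141
  -19/72 × log₂(19/72) = 0.5072
H(X) = 2.4435 bits


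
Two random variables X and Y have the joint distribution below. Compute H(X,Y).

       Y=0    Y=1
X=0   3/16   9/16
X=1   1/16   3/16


H(X,Y) = -Σ p(x,y) log₂ p(x,y)
  p(0,0)=3/16: -0.1875 × log₂(0.1875) = 0.4528
  p(0,1)=9/16: -0.5625 × log₂(0.5625) = 0.4669
  p(1,0)=1/16: -0.0625 × log₂(0.0625) = 0.2500
  p(1,1)=3/16: -0.1875 × log₂(0.1875) = 0.4528
H(X,Y) = 1.6226 bits


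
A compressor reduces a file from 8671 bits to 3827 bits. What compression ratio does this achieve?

Compression ratio = Original / Compressed
= 8671 / 3827 = 2.27:1


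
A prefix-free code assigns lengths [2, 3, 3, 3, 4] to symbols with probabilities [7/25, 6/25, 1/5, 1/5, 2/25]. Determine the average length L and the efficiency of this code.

Average length L = Σ p_i × l_i = 2.8000 bits
Entropy H = 2.2286 bits
Efficiency η = H/L × 100% = 79.59%


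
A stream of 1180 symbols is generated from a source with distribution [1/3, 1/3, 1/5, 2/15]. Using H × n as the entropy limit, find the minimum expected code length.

Entropy H = 1.9086 bits/symbol
Minimum bits = H × n = 1.9086 × 1180
= 2252.16 bits


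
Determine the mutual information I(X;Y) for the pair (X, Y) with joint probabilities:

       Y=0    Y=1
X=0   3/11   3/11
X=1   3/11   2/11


H(X) = 0.9940, H(Y) = 0.9940, H(X,Y) = 1.9808
I(X;Y) = H(X) + H(Y) - H(X,Y) = 0.0072 bits


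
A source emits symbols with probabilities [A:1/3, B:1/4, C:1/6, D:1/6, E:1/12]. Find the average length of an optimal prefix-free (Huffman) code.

Huffman tree construction:
Combine smallest probabilities repeatedly
Resulting codes:
  A: 11 (length 2)
  B: 01 (length 2)
  C: 101 (length 3)
  D: 00 (length 2)
  E: 100 (length 3)
Average length = Σ p(s) × length(s) = 2.2500 bits


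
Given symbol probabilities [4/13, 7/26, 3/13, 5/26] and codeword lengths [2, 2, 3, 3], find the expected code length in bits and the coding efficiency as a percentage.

Average length L = Σ p_i × l_i = 2.4231 bits
Entropy H = 1.9785 bits
Efficiency η = H/L × 100% = 81.65%


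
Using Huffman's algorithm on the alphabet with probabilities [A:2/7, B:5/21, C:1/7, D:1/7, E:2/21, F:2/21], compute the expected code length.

Huffman tree construction:
Combine smallest probabilities repeatedly
Resulting codes:
  A: 10 (length 2)
  B: 01 (length 2)
  C: 110 (length 3)
  D: 111 (length 3)
  E: 000 (length 3)
  F: 001 (length 3)
Average length = Σ p(s) × length(s) = 2.4762 bits


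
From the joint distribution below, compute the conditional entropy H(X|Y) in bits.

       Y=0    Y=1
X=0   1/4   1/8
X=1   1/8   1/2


H(X|Y) = Σ_y p(y) H(X|Y=y)
  p(Y=0) = 3/8, H(X|Y=0) = 0.9183
  p(Y=1) = 5/8, H(X|Y=1) = 0.7219
H(X|Y) = 0.3750×0.9183 + 0.6250×0.7219 = 0.7956 bits


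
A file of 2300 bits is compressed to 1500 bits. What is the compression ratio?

Compression ratio = Original / Compressed
= 2300 / 1500 = 1.53:1


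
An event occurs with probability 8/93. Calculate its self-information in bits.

Information content I(x) = -log₂(p(x))
I = -log₂(8/93) = -log₂(0.0860)
I = 3.5392 bits


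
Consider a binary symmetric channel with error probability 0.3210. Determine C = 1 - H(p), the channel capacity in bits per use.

For BSC with error probability p:
C = 1 - H(p) where H(p) is binary entropy
H(0.3210) = -0.3210 × log₂(0.3210) - 0.6790 × log₂(0.6790)
H(p) = 0.9055
C = 1 - 0.9055 = 0.0945 bits/use


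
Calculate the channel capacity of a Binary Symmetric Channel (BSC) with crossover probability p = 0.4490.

For BSC with error probability p:
C = 1 - H(p) where H(p) is binary entropy
H(0.4490) = -0.4490 × log₂(0.4490) - 0.5510 × log₂(0.5510)
H(p) = 0.9925
C = 1 - 0.9925 = 0.0075 bits/use


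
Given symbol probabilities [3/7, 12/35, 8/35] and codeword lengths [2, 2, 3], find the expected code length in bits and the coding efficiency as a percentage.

Average length L = Σ p_i × l_i = 2.2286 bits
Entropy H = 1.5401 bits
Efficiency η = H/L × 100% = 69.11%


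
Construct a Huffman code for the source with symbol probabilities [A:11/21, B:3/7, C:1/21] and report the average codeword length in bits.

Huffman tree construction:
Combine smallest probabilities repeatedly
Resulting codes:
  A: 1 (length 1)
  B: 01 (length 2)
  C: 00 (length 2)
Average length = Σ p(s) × length(s) = 1.4762 bits


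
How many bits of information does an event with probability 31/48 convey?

Information content I(x) = -log₂(p(x))
I = -log₂(31/48) = -log₂(0.6458)
I = 0.6308 bits


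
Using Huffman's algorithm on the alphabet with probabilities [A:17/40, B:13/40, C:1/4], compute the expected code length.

Huffman tree construction:
Combine smallest probabilities repeatedly
Resulting codes:
  A: 0 (length 1)
  B: 11 (length 2)
  C: 10 (length 2)
Average length = Σ p(s) × length(s) = 1.5750 bits


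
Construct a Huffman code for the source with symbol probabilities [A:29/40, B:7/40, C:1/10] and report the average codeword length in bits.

Huffman tree construction:
Combine smallest probabilities repeatedly
Resulting codes:
  A: 1 (length 1)
  B: 01 (length 2)
  C: 00 (length 2)
Average length = Σ p(s) × length(s) = 1.2750 bits


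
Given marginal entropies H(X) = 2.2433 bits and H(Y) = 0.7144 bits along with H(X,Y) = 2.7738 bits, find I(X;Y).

I(X;Y) = H(X) + H(Y) - H(X,Y)
I(X;Y) = 2.2433 + 0.7144 - 2.7738 = 0.1839 bits


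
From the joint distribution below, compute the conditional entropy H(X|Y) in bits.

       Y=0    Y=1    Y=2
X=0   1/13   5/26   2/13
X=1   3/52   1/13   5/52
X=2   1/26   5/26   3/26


H(X|Y) = Σ_y p(y) H(X|Y=y)
  p(Y=0) = 9/52, H(X|Y=0) = 1.5305
  p(Y=1) = 6/13, H(X|Y=1) = 1.4834
  p(Y=2) = 19/52, H(X|Y=2) = 1.5574
H(X|Y) = 0.1731×1.5305 + 0.4615×1.4834 + 0.3654×1.5574 = 1.5186 bits


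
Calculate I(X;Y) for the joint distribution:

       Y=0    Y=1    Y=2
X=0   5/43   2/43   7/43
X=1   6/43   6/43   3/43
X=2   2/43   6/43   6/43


H(X) = 1.5842, H(Y) = 1.5796, H(X,Y) = 3.0529
I(X;Y) = H(X) + H(Y) - H(X,Y) = 0.1108 bits


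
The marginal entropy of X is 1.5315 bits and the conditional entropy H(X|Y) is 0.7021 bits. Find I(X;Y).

I(X;Y) = H(X) - H(X|Y)
I(X;Y) = 1.5315 - 0.7021 = 0.8294 bits


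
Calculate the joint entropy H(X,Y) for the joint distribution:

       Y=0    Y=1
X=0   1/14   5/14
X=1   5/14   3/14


H(X,Y) = -Σ p(x,y) log₂ p(x,y)
  p(0,0)=1/14: -0.0714 × log₂(0.0714) = 0.2720
  p(0,1)=5/14: -0.3571 × log₂(0.3571) = 0.5305
  p(1,0)=5/14: -0.3571 × log₂(0.3571) = 0.5305
  p(1,1)=3/14: -0.2143 × log₂(0.2143) = 0.4762
H(X,Y) = 1.8092 bits


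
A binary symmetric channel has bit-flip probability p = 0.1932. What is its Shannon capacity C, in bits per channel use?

For BSC with error probability p:
C = 1 - H(p) where H(p) is binary entropy
H(0.1932) = -0.1932 × log₂(0.1932) - 0.8068 × log₂(0.8068)
H(p) = 0.7081
C = 1 - 0.7081 = 0.2919 bits/use


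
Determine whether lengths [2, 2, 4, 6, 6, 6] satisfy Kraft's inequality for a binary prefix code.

Kraft inequality: Σ 2^(-l_i) ≤ 1 for prefix-free code
Calculating: 2^(-2) + 2^(-2) + 2^(-4) + 2^(-6) + 2^(-6) + 2^(-6)
= 0.25 + 0.25 + 0.0625 + 0.015625 + 0.015625 + 0.015625
= 0.6094
Since 0.6094 ≤ 1, prefix-free code exists


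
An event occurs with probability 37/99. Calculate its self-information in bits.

Information content I(x) = -log₂(p(x))
I = -log₂(37/99) = -log₂(0.3737)
I = 1.4199 bits


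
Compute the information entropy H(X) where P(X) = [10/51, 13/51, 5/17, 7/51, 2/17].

H(X) = -Σ p(x) log₂ p(x)
  -10/51 × log₂(10/51) = 0.4609
  -13/51 × log₂(13/51) = 0.5027
  -5/17 × log₂(5/17) = 0.5193
  -7/51 × log₂(7/51) = 0.3932
  -2/17 × log₂(2/17) = 0.3632
H(X) = 2.2393 bits


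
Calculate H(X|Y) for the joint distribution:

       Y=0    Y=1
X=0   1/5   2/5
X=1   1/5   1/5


H(X|Y) = Σ_y p(y) H(X|Y=y)
  p(Y=0) = 2/5, H(X|Y=0) = 1.0000
  p(Y=1) = 3/5, H(X|Y=1) = 0.9183
H(X|Y) = 0.4000×1.0000 + 0.6000×0.9183 = 0.9510 bits


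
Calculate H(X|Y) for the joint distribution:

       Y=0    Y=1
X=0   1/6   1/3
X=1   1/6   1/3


H(X|Y) = Σ_y p(y) H(X|Y=y)
  p(Y=0) = 1/3, H(X|Y=0) = 1.0000
  p(Y=1) = 2/3, H(X|Y=1) = 1.0000
H(X|Y) = 0.3333×1.0000 + 0.6667×1.0000 = 1.0000 bits


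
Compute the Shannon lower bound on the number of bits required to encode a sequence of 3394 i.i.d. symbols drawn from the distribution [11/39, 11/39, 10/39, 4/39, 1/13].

Entropy H = 2.1551 bits/symbol
Minimum bits = H × n = 2.1551 × 3394
= 7314.42 bits


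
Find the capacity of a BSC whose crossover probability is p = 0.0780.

For BSC with error probability p:
C = 1 - H(p) where H(p) is binary entropy
H(0.0780) = -0.0780 × log₂(0.0780) - 0.9220 × log₂(0.9220)
H(p) = 0.3951
C = 1 - 0.3951 = 0.6049 bits/use


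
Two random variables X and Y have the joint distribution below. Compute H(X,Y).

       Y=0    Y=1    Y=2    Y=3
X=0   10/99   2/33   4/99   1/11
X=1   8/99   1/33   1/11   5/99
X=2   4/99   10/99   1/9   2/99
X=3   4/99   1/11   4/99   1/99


H(X,Y) = -Σ p(x,y) log₂ p(x,y)
  p(0,0)=10/99: -0.1010 × log₂(0.1010) = 0.3341
  p(0,1)=2/33: -0.0606 × log₂(0.0606) = 0.2451
  p(0,2)=4/99: -0.0404 × log₂(0.0404) = 0.1870
  p(0,3)=1/11: -0.0909 × log₂(0.0909) = 0.3145
  p(1,0)=8/99: -0.0808 × log₂(0.0808) = 0.2933
  p(1,1)=1/33: -0.0303 × log₂(0.0303) = 0.1529
  p(1,2)=1/11: -0.0909 × log₂(0.0909) = 0.3145
  p(1,3)=5/99: -0.0505 × log₂(0.0505) = 0.2175
  p(2,0)=4/99: -0.0404 × log₂(0.0404) = 0.1870
  p(2,1)=10/99: -0.1010 × log₂(0.1010) = 0.3341
  p(2,2)=1/9: -0.1111 × log₂(0.1111) = 0.3522
  p(2,3)=2/99: -0.0202 × log₂(0.0202) = 0.1137
  p(3,0)=4/99: -0.0404 × log₂(0.0404) = 0.1870
  p(3,1)=1/11: -0.0909 × log₂(0.0909) = 0.3145
  p(3,2)=4/99: -0.0404 × log₂(0.0404) = 0.1870
  p(3,3)=1/99: -0.0101 × log₂(0.0101) = 0.0670
H(X,Y) = 3.8015 bits


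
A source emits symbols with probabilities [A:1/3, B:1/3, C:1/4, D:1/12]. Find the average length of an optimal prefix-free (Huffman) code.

Huffman tree construction:
Combine smallest probabilities repeatedly
Resulting codes:
  A: 10 (length 2)
  B: 11 (length 2)
  C: 01 (length 2)
  D: 00 (length 2)
Average length = Σ p(s) × length(s) = 2.0000 bits


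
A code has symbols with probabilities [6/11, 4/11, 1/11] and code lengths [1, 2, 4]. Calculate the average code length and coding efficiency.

Average length L = Σ p_i × l_i = 1.6364 bits
Entropy H = 1.3222 bits
Efficiency η = H/L × 100% = 80.80%


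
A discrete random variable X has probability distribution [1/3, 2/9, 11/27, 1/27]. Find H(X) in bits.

H(X) = -Σ p(x) log₂ p(x)
  -1/3 × log₂(1/3) = 0.5283
  -2/9 × log₂(2/9) = 0.4822
  -11/27 × log₂(11/27) = 0.5278
  -1/27 × log₂(1/27) = 0.1761
H(X) = 1.7144 bits


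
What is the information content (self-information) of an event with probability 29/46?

Information content I(x) = -log₂(p(x))
I = -log₂(29/46) = -log₂(0.6304)
I = 0.6656 bits


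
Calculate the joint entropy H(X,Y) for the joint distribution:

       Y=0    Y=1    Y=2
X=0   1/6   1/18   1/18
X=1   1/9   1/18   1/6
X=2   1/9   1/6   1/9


H(X,Y) = -Σ p(x,y) log₂ p(x,y)
  p(0,0)=1/6: -0.1667 × log₂(0.1667) = 0.4308
  p(0,1)=1/18: -0.0556 × log₂(0.0556) = 0.2317
  p(0,2)=1/18: -0.0556 × log₂(0.0556) = 0.2317
  p(1,0)=1/9: -0.1111 × log₂(0.1111) = 0.3522
  p(1,1)=1/18: -0.0556 × log₂(0.0556) = 0.2317
  p(1,2)=1/6: -0.1667 × log₂(0.1667) = 0.4308
  p(2,0)=1/9: -0.1111 × log₂(0.1111) = 0.3522
  p(2,1)=1/6: -0.1667 × log₂(0.1667) = 0.4308
  p(2,2)=1/9: -0.1111 × log₂(0.1111) = 0.3522
H(X,Y) = 3.0441 bits


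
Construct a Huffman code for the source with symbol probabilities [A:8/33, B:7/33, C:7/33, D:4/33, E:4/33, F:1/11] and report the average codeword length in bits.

Huffman tree construction:
Combine smallest probabilities repeatedly
Resulting codes:
  A: 10 (length 2)
  B: 111 (length 3)
  C: 00 (length 2)
  D: 011 (length 3)
  E: 110 (length 3)
  F: 010 (length 3)
Average length = Σ p(s) × length(s) = 2.5455 bits


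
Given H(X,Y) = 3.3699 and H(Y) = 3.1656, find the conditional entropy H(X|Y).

Chain rule: H(X,Y) = H(X|Y) + H(Y)
H(X|Y) = H(X,Y) - H(Y) = 3.3699 - 3.1656 = 0.2043 bits


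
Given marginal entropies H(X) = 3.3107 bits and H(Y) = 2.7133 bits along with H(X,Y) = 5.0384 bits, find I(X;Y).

I(X;Y) = H(X) + H(Y) - H(X,Y)
I(X;Y) = 3.3107 + 2.7133 - 5.0384 = 0.9856 bits


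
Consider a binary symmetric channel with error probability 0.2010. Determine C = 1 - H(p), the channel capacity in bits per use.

For BSC with error probability p:
C = 1 - H(p) where H(p) is binary entropy
H(0.2010) = -0.2010 × log₂(0.2010) - 0.7990 × log₂(0.7990)
H(p) = 0.7239
C = 1 - 0.7239 = 0.2761 bits/use


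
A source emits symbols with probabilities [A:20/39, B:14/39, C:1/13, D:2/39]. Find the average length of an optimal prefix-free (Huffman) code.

Huffman tree construction:
Combine smallest probabilities repeatedly
Resulting codes:
  A: 1 (length 1)
  B: 01 (length 2)
  C: 001 (length 3)
  D: 000 (length 3)
Average length = Σ p(s) × length(s) = 1.6154 bits


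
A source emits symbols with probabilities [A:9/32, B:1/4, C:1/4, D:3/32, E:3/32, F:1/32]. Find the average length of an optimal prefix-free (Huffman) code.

Huffman tree construction:
Combine smallest probabilities repeatedly
Resulting codes:
  A: 11 (length 2)
  B: 01 (length 2)
  C: 10 (length 2)
  D: 0011 (length 4)
  E: 000 (length 3)
  F: 0010 (length 4)
Average length = Σ p(s) × length(s) = 2.3438 bits


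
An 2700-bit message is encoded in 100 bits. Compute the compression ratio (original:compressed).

Compression ratio = Original / Compressed
= 2700 / 100 = 27.00:1


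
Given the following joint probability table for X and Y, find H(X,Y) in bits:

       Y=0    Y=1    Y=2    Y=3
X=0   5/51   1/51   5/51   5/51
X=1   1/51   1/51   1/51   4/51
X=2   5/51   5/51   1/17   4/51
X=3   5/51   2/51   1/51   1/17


H(X,Y) = -Σ p(x,y) log₂ p(x,y)
  p(0,0)=5/51: -0.0980 × log₂(0.0980) = 0.3285
  p(0,1)=1/51: -0.0196 × log₂(0.0196) = 0.1112
  p(0,2)=5/51: -0.0980 × log₂(0.0980) = 0.3285
  p(0,3)=5/51: -0.0980 × log₂(0.0980) = 0.3285
  p(1,0)=1/51: -0.0196 × log₂(0.0196) = 0.1112
  p(1,1)=1/51: -0.0196 × log₂(0.0196) = 0.1112
  p(1,2)=1/51: -0.0196 × log₂(0.0196) = 0.1112
  p(1,3)=4/51: -0.0784 × log₂(0.0784) = 0.2880
  p(2,0)=5/51: -0.0980 × log₂(0.0980) = 0.3285
  p(2,1)=5/51: -0.0980 × log₂(0.0980) = 0.3285
  p(2,2)=1/17: -0.0588 × log₂(0.0588) = 0.2404
  p(2,3)=4/51: -0.0784 × log₂(0.0784) = 0.2880
  p(3,0)=5/51: -0.0980 × log₂(0.0980) = 0.3285
  p(3,1)=2/51: -0.0392 × log₂(0.0392) = 0.1832
  p(3,2)=1/51: -0.0196 × log₂(0.0196) = 0.1112
  p(3,3)=1/17: -0.0588 × log₂(0.0588) = 0.2404
H(X,Y) = 3.7672 bits


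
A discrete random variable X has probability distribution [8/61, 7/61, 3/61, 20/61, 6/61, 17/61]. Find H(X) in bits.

H(X) = -Σ p(x) log₂ p(x)
  -8/61 × log₂(8/61) = 0.3844
  -7/61 × log₂(7/61) = 0.3584
  -3/61 × log₂(3/61) = 0.2137
  -20/61 × log₂(20/61) = 0.5275
  -6/61 × log₂(6/61) = 0.3291
  -17/61 × log₂(17/61) = 0.5137
H(X) = 2.3268 bits


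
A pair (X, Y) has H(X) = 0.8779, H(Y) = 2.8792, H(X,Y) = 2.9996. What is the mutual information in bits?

I(X;Y) = H(X) + H(Y) - H(X,Y)
I(X;Y) = 0.8779 + 2.8792 - 2.9996 = 0.7575 bits


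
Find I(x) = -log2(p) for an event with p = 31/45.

Information content I(x) = -log₂(p(x))
I = -log₂(31/45) = -log₂(0.6889)
I = 0.5377 bits


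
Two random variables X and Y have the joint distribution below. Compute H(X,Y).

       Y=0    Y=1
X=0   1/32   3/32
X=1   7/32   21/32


H(X,Y) = -Σ p(x,y) log₂ p(x,y)
  p(0,0)=1/32: -0.0312 × log₂(0.0312) = 0.1562
  p(0,1)=3/32: -0.0938 × log₂(0.0938) = 0.3202
  p(1,0)=7/32: -0.2188 × log₂(0.2188) = 0.4796
  p(1,1)=21/32: -0.6562 × log₂(0.6562) = 0.3988
H(X,Y) = 1.3548 bits


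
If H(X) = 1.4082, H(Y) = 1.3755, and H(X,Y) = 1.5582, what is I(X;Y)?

I(X;Y) = H(X) + H(Y) - H(X,Y)
I(X;Y) = 1.4082 + 1.3755 - 1.5582 = 1.2255 bits


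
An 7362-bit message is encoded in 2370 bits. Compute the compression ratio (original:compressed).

Compression ratio = Original / Compressed
= 7362 / 2370 = 3.11:1


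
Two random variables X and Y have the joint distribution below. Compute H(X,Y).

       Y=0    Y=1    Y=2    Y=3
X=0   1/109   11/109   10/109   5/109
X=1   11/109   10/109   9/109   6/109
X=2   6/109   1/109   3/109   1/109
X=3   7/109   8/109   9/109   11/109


H(X,Y) = -Σ p(x,y) log₂ p(x,y)
  p(0,0)=1/109: -0.0092 × log₂(0.0092) = 0.0621
  p(0,1)=11/109: -0.1009 × log₂(0.1009) = 0.3339
  p(0,2)=10/109: -0.0917 × log₂(0.0917) = 0.3162
  p(0,3)=5/109: -0.0459 × log₂(0.0459) = 0.2040
  p(1,0)=11/109: -0.1009 × log₂(0.1009) = 0.3339
  p(1,1)=10/109: -0.0917 × log₂(0.0917) = 0.3162
  p(1,2)=9/109: -0.0826 × log₂(0.0826) = 0.2971
  p(1,3)=6/109: -0.0550 × log₂(0.0550) = 0.2303
  p(2,0)=6/109: -0.0550 × log₂(0.0550) = 0.2303
  p(2,1)=1/109: -0.0092 × log₂(0.0092) = 0.0621
  p(2,2)=3/109: -0.0275 × log₂(0.0275) = 0.1427
  p(2,3)=1/109: -0.0092 × log₂(0.0092) = 0.0621
  p(3,0)=7/109: -0.0642 × log₂(0.0642) = 0.2544
  p(3,1)=8/109: -0.0734 × log₂(0.0734) = 0.2766
  p(3,2)=9/109: -0.0826 × log₂(0.0826) = 0.2971
  p(3,3)=11/109: -0.1009 × log₂(0.1009) = 0.3339
H(X,Y) = 3.7526 bits


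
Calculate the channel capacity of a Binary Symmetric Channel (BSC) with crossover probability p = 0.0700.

For BSC with error probability p:
C = 1 - H(p) where H(p) is binary entropy
H(0.0700) = -0.0700 × log₂(0.0700) - 0.9300 × log₂(0.9300)
H(p) = 0.3659
C = 1 - 0.3659 = 0.6341 bits/use


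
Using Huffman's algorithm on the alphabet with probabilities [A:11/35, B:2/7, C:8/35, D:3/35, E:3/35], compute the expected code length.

Huffman tree construction:
Combine smallest probabilities repeatedly
Resulting codes:
  A: 11 (length 2)
  B: 10 (length 2)
  C: 01 (length 2)
  D: 000 (length 3)
  E: 001 (length 3)
Average length = Σ p(s) × length(s) = 2.1714 bits


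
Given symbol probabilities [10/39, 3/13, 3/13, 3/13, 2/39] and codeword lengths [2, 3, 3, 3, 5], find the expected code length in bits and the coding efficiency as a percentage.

Average length L = Σ p_i × l_i = 2.8462 bits
Entropy H = 2.1878 bits
Efficiency η = H/L × 100% = 76.87%


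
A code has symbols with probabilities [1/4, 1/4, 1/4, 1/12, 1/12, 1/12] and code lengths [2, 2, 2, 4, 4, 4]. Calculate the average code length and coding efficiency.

Average length L = Σ p_i × l_i = 2.5000 bits
Entropy H = 2.3962 bits
Efficiency η = H/L × 100% = 95.85%


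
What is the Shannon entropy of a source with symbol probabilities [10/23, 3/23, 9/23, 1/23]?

H(X) = -Σ p(x) log₂ p(x)
  -10/23 × log₂(10/23) = 0.5224
  -3/23 × log₂(3/23) = 0.3833
  -9/23 × log₂(9/23) = 0.5297
  -1/23 × log₂(1/23) = 0.1967
H(X) = 1.6321 bits


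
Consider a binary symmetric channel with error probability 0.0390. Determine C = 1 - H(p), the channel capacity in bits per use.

For BSC with error probability p:
C = 1 - H(p) where H(p) is binary entropy
H(0.0390) = -0.0390 × log₂(0.0390) - 0.9610 × log₂(0.9610)
H(p) = 0.2377
C = 1 - 0.2377 = 0.7623 bits/use


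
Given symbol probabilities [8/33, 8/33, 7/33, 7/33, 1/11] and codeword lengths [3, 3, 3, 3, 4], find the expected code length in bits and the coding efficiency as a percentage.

Average length L = Σ p_i × l_i = 3.0909 bits
Entropy H = 2.2548 bits
Efficiency η = H/L × 100% = 72.95%


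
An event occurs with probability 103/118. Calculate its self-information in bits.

Information content I(x) = -log₂(p(x))
I = -log₂(103/118) = -log₂(0.8729)
I = 0.1961 bits


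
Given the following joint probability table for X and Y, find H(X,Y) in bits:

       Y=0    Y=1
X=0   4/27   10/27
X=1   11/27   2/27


H(X,Y) = -Σ p(x,y) log₂ p(x,y)
  p(0,0)=4/27: -0.1481 × log₂(0.1481) = 0.4081
  p(0,1)=10/27: -0.3704 × log₂(0.3704) = 0.5307
  p(1,0)=11/27: -0.4074 × log₂(0.4074) = 0.5278
  p(1,1)=2/27: -0.0741 × log₂(0.0741) = 0.2781
H(X,Y) = 1.7448 bits


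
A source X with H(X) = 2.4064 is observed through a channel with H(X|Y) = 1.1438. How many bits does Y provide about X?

I(X;Y) = H(X) - H(X|Y)
I(X;Y) = 2.4064 - 1.1438 = 1.2626 bits


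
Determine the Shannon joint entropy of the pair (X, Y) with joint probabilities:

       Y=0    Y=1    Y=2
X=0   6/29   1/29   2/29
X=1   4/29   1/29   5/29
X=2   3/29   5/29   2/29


H(X,Y) = -Σ p(x,y) log₂ p(x,y)
  p(0,0)=6/29: -0.2069 × log₂(0.2069) = 0.4703
  p(0,1)=1/29: -0.0345 × log₂(0.0345) = 0.1675
  p(0,2)=2/29: -0.0690 × log₂(0.0690) = 0.2661
  p(1,0)=4/29: -0.1379 × log₂(0.1379) = 0.3942
  p(1,1)=1/29: -0.0345 × log₂(0.0345) = 0.1675
  p(1,2)=5/29: -0.1724 × log₂(0.1724) = 0.4373
  p(2,0)=3/29: -0.1034 × log₂(0.1034) = 0.3386
  p(2,1)=5/29: -0.1724 × log₂(0.1724) = 0.4373
  p(2,2)=2/29: -0.0690 × log₂(0.0690) = 0.2661
H(X,Y) = 2.9447 bits


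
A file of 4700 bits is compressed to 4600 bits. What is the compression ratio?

Compression ratio = Original / Compressed
= 4700 / 4600 = 1.02:1


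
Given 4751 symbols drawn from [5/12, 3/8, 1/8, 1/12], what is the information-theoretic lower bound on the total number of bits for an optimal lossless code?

Entropy H = 1.7307 bits/symbol
Minimum bits = H × n = 1.7307 × 4751
= 8222.32 bits


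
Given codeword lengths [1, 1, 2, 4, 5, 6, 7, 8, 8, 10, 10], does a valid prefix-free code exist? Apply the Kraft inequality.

Kraft inequality: Σ 2^(-l_i) ≤ 1 for prefix-free code
Calculating: 2^(-1) + 2^(-1) + 2^(-2) + 2^(-4) + 2^(-5) + 2^(-6) + 2^(-7) + 2^(-8) + 2^(-8) + 2^(-10) + 2^(-10)
= 0.5 + 0.5 + 0.25 + 0.0625 + 0.03125 + 0.015625 + 0.0078125 + 0.00390625 + 0.00390625 + 0.0009765625 + 0.0009765625
= 1.3770
Since 1.3770 > 1, prefix-free code does not exist


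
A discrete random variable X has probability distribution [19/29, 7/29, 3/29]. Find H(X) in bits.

H(X) = -Σ p(x) log₂ p(x)
  -19/29 × log₂(19/29) = 0.3997
  -7/29 × log₂(7/29) = 0.4950
  -3/29 × log₂(3/29) = 0.3386
H(X) = 1.2333 bits


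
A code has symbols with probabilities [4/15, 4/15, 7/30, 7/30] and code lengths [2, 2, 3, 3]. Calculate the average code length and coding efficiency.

Average length L = Σ p_i × l_i = 2.4667 bits
Entropy H = 1.9968 bits
Efficiency η = H/L × 100% = 80.95%


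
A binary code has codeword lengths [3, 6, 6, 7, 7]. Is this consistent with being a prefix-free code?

Kraft inequality: Σ 2^(-l_i) ≤ 1 for prefix-free code
Calculating: 2^(-3) + 2^(-6) + 2^(-6) + 2^(-7) + 2^(-7)
= 0.125 + 0.015625 + 0.015625 + 0.0078125 + 0.0078125
= 0.1719
Since 0.1719 ≤ 1, prefix-free code exists
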